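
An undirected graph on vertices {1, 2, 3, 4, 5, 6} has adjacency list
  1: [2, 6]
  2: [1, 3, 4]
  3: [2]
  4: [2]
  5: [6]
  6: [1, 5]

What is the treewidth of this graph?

1

A width-1 tree decomposition is:
Bags: B1 = {1, 6}  B2 = {1, 2}  B3 = {2, 3}  B4 = {2, 4}  B5 = {5, 6}
Tree: B1–B2, B2–B3, B2–B4, B1–B5
Every bag has size at most 2, so the width is 2 − 1 = 1 and tw(G) ≤ 1. Any graph with an edge has treewidth ≥ 1, and G has the edge 6–1. Combining the bounds, tw(G) = 1.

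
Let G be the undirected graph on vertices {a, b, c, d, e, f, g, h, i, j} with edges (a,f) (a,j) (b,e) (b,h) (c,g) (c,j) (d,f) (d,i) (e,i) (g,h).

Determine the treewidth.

A width-2 tree decomposition is:
Bags: B1 = {b, e, h}  B2 = {e, h, i}  B3 = {d, h, i}  B4 = {d, f, h}  B5 = {a, f, h}  B6 = {a, h, j}  B7 = {c, h, j}  B8 = {c, g, h}
Tree: B1–B2, B2–B3, B3–B4, B4–B5, B5–B6, B6–B7, B7–B8
The largest bag has 3 vertices, giving width 2; this decomposition certifies tw(G) ≤ 2. The edges h–b–e–i–d–f–a–j–c–g–h form a cycle, so G is not a tree and its treewidth is at least 2. The upper and lower bounds meet at 2, so that is the treewidth.

2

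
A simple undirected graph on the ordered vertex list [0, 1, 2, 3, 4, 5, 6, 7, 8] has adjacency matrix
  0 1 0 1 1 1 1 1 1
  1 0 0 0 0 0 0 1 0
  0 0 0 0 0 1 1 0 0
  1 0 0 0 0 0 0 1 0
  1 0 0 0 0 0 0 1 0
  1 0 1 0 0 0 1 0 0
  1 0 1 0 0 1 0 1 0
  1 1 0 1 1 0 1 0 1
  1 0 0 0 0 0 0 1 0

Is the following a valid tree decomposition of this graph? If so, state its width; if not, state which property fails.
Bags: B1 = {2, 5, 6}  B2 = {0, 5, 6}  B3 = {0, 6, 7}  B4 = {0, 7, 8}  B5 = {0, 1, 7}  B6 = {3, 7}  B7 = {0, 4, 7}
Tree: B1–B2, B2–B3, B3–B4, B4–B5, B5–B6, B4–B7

A tree decomposition must satisfy three properties: every vertex lies in some bag; for every edge, both endpoints lie together in some bag; and for every vertex, the bags containing it form a connected subtree. Here edge (0,3) lies in no bag, so the decomposition is invalid.

No — edge (0,3) lies in no bag.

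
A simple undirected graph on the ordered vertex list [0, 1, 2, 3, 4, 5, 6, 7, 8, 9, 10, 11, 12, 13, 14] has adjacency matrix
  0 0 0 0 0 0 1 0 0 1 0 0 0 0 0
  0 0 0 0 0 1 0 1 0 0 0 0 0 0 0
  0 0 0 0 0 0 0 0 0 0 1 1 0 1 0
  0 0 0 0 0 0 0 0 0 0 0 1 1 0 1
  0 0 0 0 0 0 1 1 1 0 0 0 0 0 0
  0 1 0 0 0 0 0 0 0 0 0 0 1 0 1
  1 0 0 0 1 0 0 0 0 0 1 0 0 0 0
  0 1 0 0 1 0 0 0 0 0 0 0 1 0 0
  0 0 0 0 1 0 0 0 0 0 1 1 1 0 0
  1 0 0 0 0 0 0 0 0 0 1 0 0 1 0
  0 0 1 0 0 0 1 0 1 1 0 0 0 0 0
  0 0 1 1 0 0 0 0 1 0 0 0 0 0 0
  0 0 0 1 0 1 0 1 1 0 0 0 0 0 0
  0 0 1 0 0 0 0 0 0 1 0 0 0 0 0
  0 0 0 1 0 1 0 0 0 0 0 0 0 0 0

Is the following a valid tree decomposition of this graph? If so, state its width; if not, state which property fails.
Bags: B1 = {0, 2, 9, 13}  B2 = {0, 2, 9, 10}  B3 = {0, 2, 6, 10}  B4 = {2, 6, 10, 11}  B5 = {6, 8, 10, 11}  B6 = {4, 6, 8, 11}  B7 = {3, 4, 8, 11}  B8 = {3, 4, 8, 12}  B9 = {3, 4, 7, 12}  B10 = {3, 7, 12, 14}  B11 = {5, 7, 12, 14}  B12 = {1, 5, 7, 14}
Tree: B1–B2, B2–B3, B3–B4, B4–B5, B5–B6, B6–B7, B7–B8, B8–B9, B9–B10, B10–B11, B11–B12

Vertex coverage: the bags together contain {0, 1, 2, 3, 4, 5, 6, 7, 8, 9, 10, 11, 12, 13, 14}, the full vertex set. Edge coverage: each edge of G has both endpoints in at least one bag. Running intersection: for every vertex, the bags containing it form a connected subtree. All three properties hold, so this is a valid tree decomposition of width max|bag| − 1 = 3, and hence tw(G) ≤ 3.

Yes; width 3.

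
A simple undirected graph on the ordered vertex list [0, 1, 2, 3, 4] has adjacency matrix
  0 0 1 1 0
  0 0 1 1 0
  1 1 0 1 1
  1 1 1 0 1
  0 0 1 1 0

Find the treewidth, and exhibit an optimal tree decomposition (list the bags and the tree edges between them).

Each bag holds 3 vertices, so the decomposition has width 2, which upper-bounds the treewidth. On the other hand G contains the 3-clique {0, 2, 3}. A clique must lie in a single bag of any decomposition, so no decomposition can have width below 2. Hence tw(G) = 2 exactly.

Treewidth 2.
One such decomposition:
Bags: B1 = {2, 3, 4}  B2 = {1, 2, 3}  B3 = {0, 2, 3}
Tree: B1–B2, B1–B3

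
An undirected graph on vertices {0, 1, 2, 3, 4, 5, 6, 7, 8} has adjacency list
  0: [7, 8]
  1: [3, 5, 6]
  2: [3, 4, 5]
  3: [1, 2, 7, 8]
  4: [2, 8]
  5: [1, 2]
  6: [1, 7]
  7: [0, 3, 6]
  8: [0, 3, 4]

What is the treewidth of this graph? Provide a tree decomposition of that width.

The largest bag has 4 vertices, giving width 3; this decomposition certifies tw(G) ≤ 3. For the lower bound: the 4 vertex sets {2,4,5}, {8}, {3}, {0,1,6,7} are disjoint, each induces a connected subgraph, and every pair is joined by at least one edge of G. Contracting each set to a single vertex therefore yields K_{4} as a minor, and since treewidth is minor-monotone, tw(G) ≥ tw(K_{4}) = 3. The upper and lower bounds meet at 3, so that is the treewidth.

Treewidth 3.
Bags: B1 = {2, 4, 5, 8}  B2 = {2, 3, 5, 8}  B3 = {1, 3, 5, 8}  B4 = {0, 1, 3, 8}  B5 = {0, 1, 3, 7}  B6 = {0, 1, 6, 7}
Tree: B1–B2, B2–B3, B3–B4, B4–B5, B5–B6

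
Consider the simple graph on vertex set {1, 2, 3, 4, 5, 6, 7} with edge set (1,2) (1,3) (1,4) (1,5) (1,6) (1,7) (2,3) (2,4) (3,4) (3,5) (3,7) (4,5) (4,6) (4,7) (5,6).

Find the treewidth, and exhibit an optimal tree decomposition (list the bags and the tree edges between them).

Each bag holds 4 vertices, so the decomposition has width 3, which upper-bounds the treewidth. Conversely, {1, 2, 3, 4} is a clique of size 4, and the vertices of any clique must share a bag in every tree decomposition; so some bag has ≥ 4 vertices and tw(G) ≥ 3. Combining the bounds, tw(G) = 3.

Treewidth 3.
One such decomposition:
Bags: B1 = {1, 3, 4, 5}  B2 = {1, 4, 5, 6}  B3 = {1, 2, 3, 4}  B4 = {1, 3, 4, 7}
Tree: B1–B2, B1–B3, B3–B4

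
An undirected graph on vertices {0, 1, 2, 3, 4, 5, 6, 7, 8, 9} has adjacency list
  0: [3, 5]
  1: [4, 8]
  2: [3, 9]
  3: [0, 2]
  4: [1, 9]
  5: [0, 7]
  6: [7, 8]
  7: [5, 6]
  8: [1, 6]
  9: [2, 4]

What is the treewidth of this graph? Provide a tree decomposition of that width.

The largest bag has 3 vertices, giving width 2; this decomposition certifies tw(G) ≤ 2. The edges 5–0–3–2–9–4–1–8–6–7–5 form a cycle, so G is not a tree and its treewidth is at least 2. Therefore the treewidth is 2.

Treewidth 2.
Bags: B1 = {0, 3, 5}  B2 = {2, 3, 5}  B3 = {2, 5, 9}  B4 = {4, 5, 9}  B5 = {1, 4, 5}  B6 = {1, 5, 8}  B7 = {5, 6, 8}  B8 = {5, 6, 7}
Tree: B1–B2, B2–B3, B3–B4, B4–B5, B5–B6, B6–B7, B7–B8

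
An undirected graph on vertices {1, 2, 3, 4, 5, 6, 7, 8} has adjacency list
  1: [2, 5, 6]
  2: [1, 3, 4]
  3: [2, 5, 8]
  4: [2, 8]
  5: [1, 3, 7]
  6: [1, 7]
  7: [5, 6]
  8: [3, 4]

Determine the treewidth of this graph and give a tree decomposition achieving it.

Treewidth 2.
One such decomposition:
Bags: B1 = {5, 6, 7}  B2 = {1, 5, 6}  B3 = {1, 3, 5}  B4 = {1, 2, 3}  B5 = {2, 3, 8}  B6 = {2, 4, 8}
Tree: B1–B2, B2–B3, B3–B4, B4–B5, B5–B6

Every bag has size at most 3, so the width is 3 − 1 = 2 and tw(G) ≤ 2. For the lower bound, G contains the cycle 7–6–1–5–7, so G is not a forest; only forests have treewidth ≤ 1, hence tw(G) ≥ 2. Therefore the treewidth is 2.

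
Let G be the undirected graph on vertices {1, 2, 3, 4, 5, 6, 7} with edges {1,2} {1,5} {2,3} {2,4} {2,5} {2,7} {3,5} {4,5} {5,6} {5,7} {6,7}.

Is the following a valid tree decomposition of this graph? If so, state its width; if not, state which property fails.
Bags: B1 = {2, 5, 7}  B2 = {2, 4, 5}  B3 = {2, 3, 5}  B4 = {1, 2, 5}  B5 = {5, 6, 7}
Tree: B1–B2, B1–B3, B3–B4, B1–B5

Yes; width 2.

Checking the three conditions: (i) the bags cover all of {1, 2, 3, 4, 5, 6, 7}; (ii) for each edge, some bag contains both endpoints; (iii) the bags containing any fixed vertex form a subtree. All hold, so the decomposition is valid with width 3 − 1 = 2.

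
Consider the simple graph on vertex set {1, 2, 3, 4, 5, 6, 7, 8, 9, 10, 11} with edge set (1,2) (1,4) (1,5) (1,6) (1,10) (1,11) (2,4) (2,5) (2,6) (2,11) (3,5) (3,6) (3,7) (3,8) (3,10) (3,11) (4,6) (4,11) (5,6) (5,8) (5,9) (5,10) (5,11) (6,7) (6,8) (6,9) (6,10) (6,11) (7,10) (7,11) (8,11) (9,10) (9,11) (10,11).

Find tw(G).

A width-4 tree decomposition is:
Bags: B1 = {3, 5, 6, 8, 11}  B2 = {3, 5, 6, 10, 11}  B3 = {5, 6, 9, 10, 11}  B4 = {1, 5, 6, 10, 11}  B5 = {3, 6, 7, 10, 11}  B6 = {1, 2, 5, 6, 11}  B7 = {1, 2, 4, 6, 11}
Tree: B1–B2, B2–B3, B2–B4, B2–B5, B4–B6, B6–B7
The largest bag has 5 vertices, giving width 4; this decomposition certifies tw(G) ≤ 4. Conversely, {1, 2, 4, 6, 11} is a clique of size 5, and the vertices of any clique must share a bag in every tree decomposition; so some bag has ≥ 5 vertices and tw(G) ≥ 4. Hence tw(G) = 4 exactly.

4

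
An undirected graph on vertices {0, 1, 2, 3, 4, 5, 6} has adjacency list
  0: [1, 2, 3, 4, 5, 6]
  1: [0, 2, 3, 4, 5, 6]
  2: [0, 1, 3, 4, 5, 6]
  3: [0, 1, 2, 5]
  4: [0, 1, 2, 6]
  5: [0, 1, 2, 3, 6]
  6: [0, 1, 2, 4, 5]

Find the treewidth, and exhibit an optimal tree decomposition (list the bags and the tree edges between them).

The largest bag has 5 vertices, giving width 4; this decomposition certifies tw(G) ≤ 4. For the lower bound, the 5 vertices {0, 1, 2, 4, 6} are pairwise adjacent, and any tree decomposition puts a clique entirely inside one bag — forcing width ≥ 4. Therefore the treewidth is 4.

Treewidth 4.
One such decomposition:
Bags: B1 = {0, 1, 2, 5, 6}  B2 = {0, 1, 2, 4, 6}  B3 = {0, 1, 2, 3, 5}
Tree: B1–B2, B1–B3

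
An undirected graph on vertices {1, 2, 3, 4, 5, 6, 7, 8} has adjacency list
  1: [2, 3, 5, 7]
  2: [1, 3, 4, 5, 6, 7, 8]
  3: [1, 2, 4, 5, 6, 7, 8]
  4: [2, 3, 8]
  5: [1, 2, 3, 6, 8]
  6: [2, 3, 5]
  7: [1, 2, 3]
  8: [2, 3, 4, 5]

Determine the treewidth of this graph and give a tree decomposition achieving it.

Each bag holds 4 vertices, so the decomposition has width 3, which upper-bounds the treewidth. On the other hand G contains the 4-clique {2, 3, 4, 8}. A clique must lie in a single bag of any decomposition, so no decomposition can have width below 3. The upper and lower bounds meet at 3, so that is the treewidth.

Treewidth 3.
One such decomposition:
Bags: B1 = {2, 3, 5, 8}  B2 = {1, 2, 3, 5}  B3 = {2, 3, 5, 6}  B4 = {2, 3, 4, 8}  B5 = {1, 2, 3, 7}
Tree: B1–B2, B2–B3, B1–B4, B2–B5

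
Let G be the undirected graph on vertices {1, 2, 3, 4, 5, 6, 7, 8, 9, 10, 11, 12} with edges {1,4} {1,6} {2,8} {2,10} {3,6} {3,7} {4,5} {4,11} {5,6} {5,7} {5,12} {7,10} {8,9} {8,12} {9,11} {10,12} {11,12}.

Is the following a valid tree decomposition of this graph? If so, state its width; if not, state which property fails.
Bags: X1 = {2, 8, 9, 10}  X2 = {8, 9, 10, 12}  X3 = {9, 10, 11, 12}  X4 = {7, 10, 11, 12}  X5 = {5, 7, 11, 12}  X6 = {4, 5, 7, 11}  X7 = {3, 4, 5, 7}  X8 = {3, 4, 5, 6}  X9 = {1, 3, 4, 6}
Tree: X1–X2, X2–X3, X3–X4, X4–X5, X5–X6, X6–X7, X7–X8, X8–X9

Yes; width 3.

Vertex coverage: the bags together contain {1, 2, 3, 4, 5, 6, 7, 8, 9, 10, 11, 12}, the full vertex set. Edge coverage: each edge of G has both endpoints in at least one bag. Running intersection: for every vertex, the bags containing it form a connected subtree. All three properties hold, so this is a valid tree decomposition of width max|bag| − 1 = 3, and hence tw(G) ≤ 3.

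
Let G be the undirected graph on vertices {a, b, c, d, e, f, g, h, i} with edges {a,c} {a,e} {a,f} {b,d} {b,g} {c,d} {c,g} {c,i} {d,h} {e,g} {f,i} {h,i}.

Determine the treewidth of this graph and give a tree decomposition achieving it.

Each bag holds 4 vertices, so the decomposition has width 3, which upper-bounds the treewidth. For the lower bound: the 4 vertex sets {b,d,h}, {i}, {c}, {a,e,f,g} are disjoint, each induces a connected subgraph, and every pair is joined by at least one edge of G. Contracting each set to a single vertex therefore yields K_{4} as a minor, and since treewidth is minor-monotone, tw(G) ≥ tw(K_{4}) = 3. The upper and lower bounds meet at 3, so that is the treewidth.

Treewidth 3.
One such decomposition:
Bags: B1 = {b, d, h, i}  B2 = {b, c, d, i}  B3 = {b, c, g, i}  B4 = {c, f, g, i}  B5 = {a, c, f, g}  B6 = {a, e, f, g}
Tree: B1–B2, B2–B3, B3–B4, B4–B5, B5–B6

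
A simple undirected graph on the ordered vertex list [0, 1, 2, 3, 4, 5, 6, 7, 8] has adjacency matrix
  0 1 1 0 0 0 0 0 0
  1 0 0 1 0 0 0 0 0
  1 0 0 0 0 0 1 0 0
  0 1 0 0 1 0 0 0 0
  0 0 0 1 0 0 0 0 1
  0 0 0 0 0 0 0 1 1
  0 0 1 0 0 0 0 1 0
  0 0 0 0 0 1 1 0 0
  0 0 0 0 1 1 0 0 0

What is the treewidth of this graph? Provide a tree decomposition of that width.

Treewidth 2.
One optimal decomposition is:
Bags: B1 = {5, 7, 8}  B2 = {6, 7, 8}  B3 = {2, 6, 8}  B4 = {0, 2, 8}  B5 = {0, 1, 8}  B6 = {1, 3, 8}  B7 = {3, 4, 8}
Tree: B1–B2, B2–B3, B3–B4, B4–B5, B5–B6, B6–B7

Every bag has size at most 3, so the width is 3 − 1 = 2 and tw(G) ≤ 2. For the lower bound, G contains the cycle 8–5–7–6–2–0–1–3–4–8, so G is not a forest; only forests have treewidth ≤ 1, hence tw(G) ≥ 2. Therefore the treewidth is 2.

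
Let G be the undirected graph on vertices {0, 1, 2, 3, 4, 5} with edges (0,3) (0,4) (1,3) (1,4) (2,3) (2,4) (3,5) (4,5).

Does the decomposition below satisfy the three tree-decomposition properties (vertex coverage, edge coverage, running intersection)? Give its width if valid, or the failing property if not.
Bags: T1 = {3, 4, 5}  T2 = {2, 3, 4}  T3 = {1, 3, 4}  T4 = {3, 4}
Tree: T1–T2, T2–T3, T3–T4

A tree decomposition must satisfy three properties: every vertex lies in some bag; for every edge, both endpoints lie together in some bag; and for every vertex, the bags containing it form a connected subtree. Here vertex 0 appears in no bag, so the decomposition is invalid.

No — vertex 0 appears in no bag.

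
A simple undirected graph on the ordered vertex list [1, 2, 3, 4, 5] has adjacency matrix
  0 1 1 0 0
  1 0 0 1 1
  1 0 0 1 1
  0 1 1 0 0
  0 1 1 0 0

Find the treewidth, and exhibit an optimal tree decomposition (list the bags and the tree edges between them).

Each bag holds 3 vertices, so the decomposition has width 2, which upper-bounds the treewidth. The edges 2–4–3–5–2 form a cycle, so G is not a tree and its treewidth is at least 2. Combining the bounds, tw(G) = 2.

Treewidth 2.
One such decomposition:
Bags: B1 = {2, 3, 4}  B2 = {2, 3, 5}  B3 = {1, 2, 3}
Tree: B1–B2, B2–B3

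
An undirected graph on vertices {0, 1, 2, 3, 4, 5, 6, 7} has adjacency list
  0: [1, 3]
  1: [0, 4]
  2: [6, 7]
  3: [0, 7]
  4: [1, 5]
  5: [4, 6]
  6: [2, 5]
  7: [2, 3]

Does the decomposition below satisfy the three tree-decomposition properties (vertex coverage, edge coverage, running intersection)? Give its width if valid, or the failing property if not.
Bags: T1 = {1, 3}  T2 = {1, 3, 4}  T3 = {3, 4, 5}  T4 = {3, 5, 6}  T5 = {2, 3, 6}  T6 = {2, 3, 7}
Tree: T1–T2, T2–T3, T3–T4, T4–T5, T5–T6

No — vertex 0 appears in no bag.

A tree decomposition must satisfy three properties: every vertex lies in some bag; for every edge, both endpoints lie together in some bag; and for every vertex, the bags containing it form a connected subtree. Here vertex 0 appears in no bag, so the decomposition is invalid.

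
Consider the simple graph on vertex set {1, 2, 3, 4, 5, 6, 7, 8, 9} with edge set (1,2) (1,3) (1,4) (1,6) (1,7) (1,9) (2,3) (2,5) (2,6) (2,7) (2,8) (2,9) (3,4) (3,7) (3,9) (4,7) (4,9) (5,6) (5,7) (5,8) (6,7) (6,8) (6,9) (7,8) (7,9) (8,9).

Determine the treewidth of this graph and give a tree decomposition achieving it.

Every bag has size at most 5, so the width is 5 − 1 = 4 and tw(G) ≤ 4. On the other hand G contains the 5-clique {1, 2, 3, 7, 9}. A clique must lie in a single bag of any decomposition, so no decomposition can have width below 4. Hence tw(G) = 4 exactly.

Treewidth 4.
Bags: B1 = {2, 6, 7, 8, 9}  B2 = {1, 2, 6, 7, 9}  B3 = {2, 5, 6, 7, 8}  B4 = {1, 2, 3, 7, 9}  B5 = {1, 3, 4, 7, 9}
Tree: B1–B2, B1–B3, B2–B4, B4–B5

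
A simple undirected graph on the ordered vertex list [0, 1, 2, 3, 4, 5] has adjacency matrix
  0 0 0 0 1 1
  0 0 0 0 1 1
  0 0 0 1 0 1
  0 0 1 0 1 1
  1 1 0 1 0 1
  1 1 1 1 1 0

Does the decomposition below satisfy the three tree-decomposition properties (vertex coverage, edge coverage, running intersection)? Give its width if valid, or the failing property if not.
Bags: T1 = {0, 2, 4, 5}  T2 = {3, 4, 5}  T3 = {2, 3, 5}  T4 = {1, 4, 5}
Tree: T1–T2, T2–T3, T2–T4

A tree decomposition must satisfy three properties: every vertex lies in some bag; for every edge, both endpoints lie together in some bag; and for every vertex, the bags containing it form a connected subtree. Here bags containing vertex 2 are not connected in the tree, so the decomposition is invalid.

No — bags containing vertex 2 are not connected in the tree.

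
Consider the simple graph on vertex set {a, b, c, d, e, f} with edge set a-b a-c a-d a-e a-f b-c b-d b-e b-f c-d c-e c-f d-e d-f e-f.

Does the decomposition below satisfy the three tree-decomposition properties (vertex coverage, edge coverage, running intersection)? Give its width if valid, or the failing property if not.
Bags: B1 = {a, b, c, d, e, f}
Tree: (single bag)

Every vertex of G appears in some bag (union = {a, b, c, d, e, f}); every edge is covered by a bag; and for each vertex v the set of bags containing v is connected in the bag tree. The decomposition is therefore valid. The largest bag has 6 vertices, so the width is 5.

Yes; width 5.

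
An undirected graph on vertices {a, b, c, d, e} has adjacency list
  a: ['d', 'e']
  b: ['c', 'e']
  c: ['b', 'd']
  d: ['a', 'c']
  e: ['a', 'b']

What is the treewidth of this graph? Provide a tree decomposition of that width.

Each bag holds 3 vertices, so the decomposition has width 2, which upper-bounds the treewidth. Since b–e–a–d–c–b is a cycle in G, G is not acyclic. Forests are exactly the graphs of treewidth ≤ 1, so tw(G) ≥ 2. Combining the bounds, tw(G) = 2.

Treewidth 2.
One optimal decomposition is:
Bags: B1 = {a, b, e}  B2 = {a, b, d}  B3 = {b, c, d}
Tree: B1–B2, B2–B3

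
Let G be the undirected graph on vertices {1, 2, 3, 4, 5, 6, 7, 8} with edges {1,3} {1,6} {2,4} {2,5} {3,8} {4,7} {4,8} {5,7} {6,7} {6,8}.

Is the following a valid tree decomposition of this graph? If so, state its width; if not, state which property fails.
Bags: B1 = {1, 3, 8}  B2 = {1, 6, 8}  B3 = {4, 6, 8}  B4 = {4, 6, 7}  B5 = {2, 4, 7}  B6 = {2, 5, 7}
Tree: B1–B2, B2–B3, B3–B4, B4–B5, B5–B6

Yes; width 2.

Every vertex of G appears in some bag (union = {1, 2, 3, 4, 5, 6, 7, 8}); every edge is covered by a bag; and for each vertex v the set of bags containing v is connected in the bag tree. The decomposition is therefore valid. The largest bag has 3 vertices, so the width is 2.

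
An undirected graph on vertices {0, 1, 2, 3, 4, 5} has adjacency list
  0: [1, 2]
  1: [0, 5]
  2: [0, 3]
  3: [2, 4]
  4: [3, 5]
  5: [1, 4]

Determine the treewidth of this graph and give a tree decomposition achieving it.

Treewidth 2.
One such decomposition:
Bags: B1 = {1, 4, 5}  B2 = {0, 1, 4}  B3 = {0, 2, 4}  B4 = {2, 3, 4}
Tree: B1–B2, B2–B3, B3–B4

Every bag has size at most 3, so the width is 3 − 1 = 2 and tw(G) ≤ 2. Since 4–5–1–0–2–3–4 is a cycle in G, G is not acyclic. Forests are exactly the graphs of treewidth ≤ 1, so tw(G) ≥ 2. Hence tw(G) = 2 exactly.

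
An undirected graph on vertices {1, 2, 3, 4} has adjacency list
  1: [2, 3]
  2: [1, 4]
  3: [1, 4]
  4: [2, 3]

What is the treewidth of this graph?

A width-2 tree decomposition is:
Bags: B1 = {2, 3, 4}  B2 = {1, 2, 3}
Tree: B1–B2
The largest bag has 3 vertices, giving width 2; this decomposition certifies tw(G) ≤ 2. Since 3–4–2–1–3 is a cycle in G, G is not acyclic. Forests are exactly the graphs of treewidth ≤ 1, so tw(G) ≥ 2. Hence tw(G) = 2 exactly.

2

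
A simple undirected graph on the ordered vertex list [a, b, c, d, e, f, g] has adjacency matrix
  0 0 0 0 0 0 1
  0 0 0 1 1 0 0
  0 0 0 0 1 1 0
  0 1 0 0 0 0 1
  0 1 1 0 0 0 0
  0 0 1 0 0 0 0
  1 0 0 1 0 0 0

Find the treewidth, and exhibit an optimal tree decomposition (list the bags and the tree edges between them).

Treewidth 1.
Bags: B1 = {c, f}  B2 = {c, e}  B3 = {b, e}  B4 = {b, d}  B5 = {d, g}  B6 = {a, g}
Tree: B1–B2, B2–B3, B3–B4, B4–B5, B5–B6

Each bag holds 2 vertices, so the decomposition has width 1, which upper-bounds the treewidth. Any graph with an edge has treewidth ≥ 1, and G has the edge f–c. Combining the bounds, tw(G) = 1.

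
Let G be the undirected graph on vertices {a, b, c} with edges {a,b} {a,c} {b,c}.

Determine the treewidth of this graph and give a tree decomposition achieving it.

With just one bag of size 3, the width is 3 − 1 = 2, so tw(G) ≤ 2. Conversely, {a, b, c} is a clique of size 3, and the vertices of any clique must share a bag in every tree decomposition; so some bag has ≥ 3 vertices and tw(G) ≥ 2. The upper and lower bounds meet at 2, so that is the treewidth.

Treewidth 2.
One such decomposition:
Bags: B1 = {a, b, c}
Tree: (single bag)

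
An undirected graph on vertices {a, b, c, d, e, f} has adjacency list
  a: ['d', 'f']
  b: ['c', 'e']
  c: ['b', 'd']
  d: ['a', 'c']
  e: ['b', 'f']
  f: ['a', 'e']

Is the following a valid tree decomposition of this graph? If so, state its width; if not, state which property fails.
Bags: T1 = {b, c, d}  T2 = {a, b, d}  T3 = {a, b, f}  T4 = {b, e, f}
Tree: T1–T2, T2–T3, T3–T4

Every vertex of G appears in some bag (union = {a, b, c, d, e, f}); every edge is covered by a bag; and for each vertex v the set of bags containing v is connected in the bag tree. The decomposition is therefore valid. The largest bag has 3 vertices, so the width is 2.

Yes; width 2.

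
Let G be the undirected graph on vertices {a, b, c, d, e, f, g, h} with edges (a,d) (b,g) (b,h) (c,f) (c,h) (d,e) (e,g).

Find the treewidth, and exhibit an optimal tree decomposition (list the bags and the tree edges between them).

Each bag holds 2 vertices, so the decomposition has width 1, which upper-bounds the treewidth. Since G has at least one edge (e.g. f–c), it is not an edgeless graph, so tw(G) ≥ 1. Combining the bounds, tw(G) = 1.

Treewidth 1.
One such decomposition:
Bags: B1 = {c, f}  B2 = {c, h}  B3 = {b, h}  B4 = {b, g}  B5 = {e, g}  B6 = {d, e}  B7 = {a, d}
Tree: B1–B2, B2–B3, B3–B4, B4–B5, B5–B6, B6–B7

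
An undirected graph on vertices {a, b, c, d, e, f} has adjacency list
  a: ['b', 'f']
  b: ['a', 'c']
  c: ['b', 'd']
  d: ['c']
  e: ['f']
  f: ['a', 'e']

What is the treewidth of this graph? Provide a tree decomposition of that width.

Treewidth 1.
One such decomposition:
Bags: B1 = {e, f}  B2 = {a, f}  B3 = {a, b}  B4 = {b, c}  B5 = {c, d}
Tree: B1–B2, B2–B3, B3–B4, B4–B5

Every bag has size at most 2, so the width is 2 − 1 = 1 and tw(G) ≤ 1. Any graph with an edge has treewidth ≥ 1, and G has the edge e–f. Therefore the treewidth is 1.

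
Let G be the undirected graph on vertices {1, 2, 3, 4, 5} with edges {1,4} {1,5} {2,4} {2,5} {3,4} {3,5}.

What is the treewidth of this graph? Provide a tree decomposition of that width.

Treewidth 2.
One such decomposition:
Bags: B1 = {1, 4, 5}  B2 = {2, 4, 5}  B3 = {3, 4, 5}
Tree: B1–B2, B2–B3

Each bag holds 3 vertices, so the decomposition has width 2, which upper-bounds the treewidth. Since 4–1–5–2–4 is a cycle in G, G is not acyclic. Forests are exactly the graphs of treewidth ≤ 1, so tw(G) ≥ 2. Combining the bounds, tw(G) = 2.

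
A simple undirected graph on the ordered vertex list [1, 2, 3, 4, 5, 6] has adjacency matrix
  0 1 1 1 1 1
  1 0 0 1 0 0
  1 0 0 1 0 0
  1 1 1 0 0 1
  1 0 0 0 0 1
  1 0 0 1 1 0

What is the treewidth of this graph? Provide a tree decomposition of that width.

The largest bag has 3 vertices, giving width 2; this decomposition certifies tw(G) ≤ 2. Conversely, {1, 2, 4} is a clique of size 3, and the vertices of any clique must share a bag in every tree decomposition; so some bag has ≥ 3 vertices and tw(G) ≥ 2. Hence tw(G) = 2 exactly.

Treewidth 2.
One optimal decomposition is:
Bags: B1 = {1, 3, 4}  B2 = {1, 4, 6}  B3 = {1, 2, 4}  B4 = {1, 5, 6}
Tree: B1–B2, B2–B3, B2–B4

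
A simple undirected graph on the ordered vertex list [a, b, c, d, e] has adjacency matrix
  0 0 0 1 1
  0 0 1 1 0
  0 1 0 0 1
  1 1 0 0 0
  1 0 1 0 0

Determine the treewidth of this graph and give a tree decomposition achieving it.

The largest bag has 3 vertices, giving width 2; this decomposition certifies tw(G) ≤ 2. The edges b–d–a–e–c–b form a cycle, so G is not a tree and its treewidth is at least 2. Therefore the treewidth is 2.

Treewidth 2.
One optimal decomposition is:
Bags: B1 = {a, b, d}  B2 = {a, b, e}  B3 = {b, c, e}
Tree: B1–B2, B2–B3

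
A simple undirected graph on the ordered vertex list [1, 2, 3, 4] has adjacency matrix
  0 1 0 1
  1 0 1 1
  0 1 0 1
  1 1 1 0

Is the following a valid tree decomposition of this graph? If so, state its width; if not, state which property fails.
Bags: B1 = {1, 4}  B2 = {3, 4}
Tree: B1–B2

No — vertex 2 appears in no bag.

A tree decomposition must satisfy three properties: every vertex lies in some bag; for every edge, both endpoints lie together in some bag; and for every vertex, the bags containing it form a connected subtree. Here vertex 2 appears in no bag, so the decomposition is invalid.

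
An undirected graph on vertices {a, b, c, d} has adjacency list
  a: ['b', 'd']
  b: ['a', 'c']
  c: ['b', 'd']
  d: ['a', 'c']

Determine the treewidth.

2

A width-2 tree decomposition is:
Bags: B1 = {a, b, d}  B2 = {b, c, d}
Tree: B1–B2
The largest bag has 3 vertices, giving width 2; this decomposition certifies tw(G) ≤ 2. Since d–a–b–c–d is a cycle in G, G is not acyclic. Forests are exactly the graphs of treewidth ≤ 1, so tw(G) ≥ 2. Therefore the treewidth is 2.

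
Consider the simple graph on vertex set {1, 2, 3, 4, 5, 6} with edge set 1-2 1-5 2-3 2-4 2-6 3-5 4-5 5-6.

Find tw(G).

A width-2 tree decomposition is:
Bags: B1 = {1, 2, 5}  B2 = {2, 5, 6}  B3 = {2, 4, 5}  B4 = {2, 3, 5}
Tree: B1–B2, B2–B3, B3–B4
The largest bag has 3 vertices, giving width 2; this decomposition certifies tw(G) ≤ 2. The edges 1–2–6–5–1 form a cycle, so G is not a tree and its treewidth is at least 2. Combining the bounds, tw(G) = 2.

2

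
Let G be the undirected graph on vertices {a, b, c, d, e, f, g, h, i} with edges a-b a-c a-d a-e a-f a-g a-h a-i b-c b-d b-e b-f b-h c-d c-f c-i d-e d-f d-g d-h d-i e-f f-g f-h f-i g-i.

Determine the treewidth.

A width-4 tree decomposition is:
Bags: B1 = {a, c, d, f, i}  B2 = {a, d, f, g, i}  B3 = {a, b, c, d, f}  B4 = {a, b, d, e, f}  B5 = {a, b, d, f, h}
Tree: B1–B2, B1–B3, B3–B4, B4–B5
Each bag holds 5 vertices, so the decomposition has width 4, which upper-bounds the treewidth. On the other hand G contains the 5-clique {a, d, f, g, i}. A clique must lie in a single bag of any decomposition, so no decomposition can have width below 4. Hence tw(G) = 4 exactly.

4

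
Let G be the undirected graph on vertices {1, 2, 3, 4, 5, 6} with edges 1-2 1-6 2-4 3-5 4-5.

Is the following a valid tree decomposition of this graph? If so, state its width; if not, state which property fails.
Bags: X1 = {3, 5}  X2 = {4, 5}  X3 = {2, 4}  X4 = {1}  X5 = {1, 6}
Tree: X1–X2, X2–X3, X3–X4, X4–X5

No — edge (2,1) lies in no bag.

A tree decomposition must satisfy three properties: every vertex lies in some bag; for every edge, both endpoints lie together in some bag; and for every vertex, the bags containing it form a connected subtree. Here edge (2,1) lies in no bag, so the decomposition is invalid.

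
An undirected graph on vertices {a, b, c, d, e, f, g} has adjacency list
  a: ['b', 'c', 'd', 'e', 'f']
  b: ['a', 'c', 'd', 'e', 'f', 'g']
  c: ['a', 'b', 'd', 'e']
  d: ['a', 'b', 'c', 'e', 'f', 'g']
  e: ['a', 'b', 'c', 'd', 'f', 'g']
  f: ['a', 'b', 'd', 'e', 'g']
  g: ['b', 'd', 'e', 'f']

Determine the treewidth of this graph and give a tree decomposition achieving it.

The largest bag has 5 vertices, giving width 4; this decomposition certifies tw(G) ≤ 4. Conversely, {a, b, c, d, e} is a clique of size 5, and the vertices of any clique must share a bag in every tree decomposition; so some bag has ≥ 5 vertices and tw(G) ≥ 4. The upper and lower bounds meet at 4, so that is the treewidth.

Treewidth 4.
One optimal decomposition is:
Bags: B1 = {b, d, e, f, g}  B2 = {a, b, d, e, f}  B3 = {a, b, c, d, e}
Tree: B1–B2, B2–B3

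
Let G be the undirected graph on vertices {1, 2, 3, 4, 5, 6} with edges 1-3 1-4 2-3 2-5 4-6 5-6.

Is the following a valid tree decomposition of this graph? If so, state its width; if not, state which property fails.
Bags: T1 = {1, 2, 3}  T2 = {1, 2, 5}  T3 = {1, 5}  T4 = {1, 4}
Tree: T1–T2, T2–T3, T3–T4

No — vertex 6 appears in no bag.

A tree decomposition must satisfy three properties: every vertex lies in some bag; for every edge, both endpoints lie together in some bag; and for every vertex, the bags containing it form a connected subtree. Here vertex 6 appears in no bag, so the decomposition is invalid.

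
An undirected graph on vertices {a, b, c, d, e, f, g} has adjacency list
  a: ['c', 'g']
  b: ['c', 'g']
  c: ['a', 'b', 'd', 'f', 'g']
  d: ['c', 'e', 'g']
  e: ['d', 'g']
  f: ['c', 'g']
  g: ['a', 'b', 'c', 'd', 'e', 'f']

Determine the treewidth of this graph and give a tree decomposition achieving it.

Treewidth 2.
One such decomposition:
Bags: B1 = {d, e, g}  B2 = {c, d, g}  B3 = {b, c, g}  B4 = {a, c, g}  B5 = {c, f, g}
Tree: B1–B2, B2–B3, B2–B4, B4–B5

Each bag holds 3 vertices, so the decomposition has width 2, which upper-bounds the treewidth. On the other hand G contains the 3-clique {d, e, g}. A clique must lie in a single bag of any decomposition, so no decomposition can have width below 2. Combining the bounds, tw(G) = 2.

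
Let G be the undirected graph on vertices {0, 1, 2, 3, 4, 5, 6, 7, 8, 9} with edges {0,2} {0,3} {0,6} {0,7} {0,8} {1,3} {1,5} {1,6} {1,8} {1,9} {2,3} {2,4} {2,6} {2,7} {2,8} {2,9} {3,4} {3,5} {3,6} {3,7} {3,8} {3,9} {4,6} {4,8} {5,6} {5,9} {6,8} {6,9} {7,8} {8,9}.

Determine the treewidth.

4

A width-4 tree decomposition is:
Bags: B1 = {0, 2, 3, 6, 8}  B2 = {2, 3, 4, 6, 8}  B3 = {2, 3, 6, 8, 9}  B4 = {1, 3, 6, 8, 9}  B5 = {0, 2, 3, 7, 8}  B6 = {1, 3, 5, 6, 9}
Tree: B1–B2, B2–B3, B3–B4, B1–B5, B4–B6
The largest bag has 5 vertices, giving width 4; this decomposition certifies tw(G) ≤ 4. Conversely, {1, 3, 6, 8, 9} is a clique of size 5, and the vertices of any clique must share a bag in every tree decomposition; so some bag has ≥ 5 vertices and tw(G) ≥ 4. Combining the bounds, tw(G) = 4.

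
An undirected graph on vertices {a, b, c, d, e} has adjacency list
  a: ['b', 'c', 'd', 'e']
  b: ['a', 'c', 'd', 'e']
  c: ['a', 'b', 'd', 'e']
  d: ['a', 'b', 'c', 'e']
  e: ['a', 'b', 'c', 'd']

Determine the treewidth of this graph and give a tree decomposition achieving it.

With just one bag of size 5, the width is 5 − 1 = 4, so tw(G) ≤ 4. Conversely, {a, b, c, d, e} is a clique of size 5, and the vertices of any clique must share a bag in every tree decomposition; so some bag has ≥ 5 vertices and tw(G) ≥ 4. Combining the bounds, tw(G) = 4.

Treewidth 4.
One optimal decomposition is:
Bags: B1 = {a, b, c, d, e}
Tree: (single bag)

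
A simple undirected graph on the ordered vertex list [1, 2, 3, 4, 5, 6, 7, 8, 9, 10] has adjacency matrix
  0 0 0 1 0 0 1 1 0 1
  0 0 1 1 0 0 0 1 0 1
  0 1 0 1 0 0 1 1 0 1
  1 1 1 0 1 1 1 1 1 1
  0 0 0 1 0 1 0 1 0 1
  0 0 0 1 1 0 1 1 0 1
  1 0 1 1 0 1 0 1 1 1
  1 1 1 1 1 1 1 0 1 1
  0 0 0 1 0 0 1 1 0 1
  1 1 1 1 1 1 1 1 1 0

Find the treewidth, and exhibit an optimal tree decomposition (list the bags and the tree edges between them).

Every bag has size at most 5, so the width is 5 − 1 = 4 and tw(G) ≤ 4. Conversely, {2, 3, 4, 8, 10} is a clique of size 5, and the vertices of any clique must share a bag in every tree decomposition; so some bag has ≥ 5 vertices and tw(G) ≥ 4. Hence tw(G) = 4 exactly.

Treewidth 4.
One such decomposition:
Bags: B1 = {3, 4, 7, 8, 10}  B2 = {4, 6, 7, 8, 10}  B3 = {4, 5, 6, 8, 10}  B4 = {1, 4, 7, 8, 10}  B5 = {2, 3, 4, 8, 10}  B6 = {4, 7, 8, 9, 10}
Tree: B1–B2, B2–B3, B2–B4, B1–B5, B1–B6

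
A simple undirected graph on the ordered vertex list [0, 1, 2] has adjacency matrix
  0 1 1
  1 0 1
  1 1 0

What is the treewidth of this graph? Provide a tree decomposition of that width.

Treewidth 2.
One optimal decomposition is:
Bags: B1 = {0, 1, 2}
Tree: (single bag)

With just one bag of size 3, the width is 3 − 1 = 2, so tw(G) ≤ 2. On the other hand G contains the 3-clique {0, 1, 2}. A clique must lie in a single bag of any decomposition, so no decomposition can have width below 2. Therefore the treewidth is 2.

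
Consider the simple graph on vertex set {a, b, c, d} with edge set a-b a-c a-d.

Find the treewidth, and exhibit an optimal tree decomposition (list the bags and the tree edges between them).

Treewidth 1.
One such decomposition:
Bags: B1 = {a, c}  B2 = {a, d}  B3 = {a, b}
Tree: B1–B2, B2–B3

Every bag has size at most 2, so the width is 2 − 1 = 1 and tw(G) ≤ 1. Since G has at least one edge (e.g. c–a), it is not an edgeless graph, so tw(G) ≥ 1. Hence tw(G) = 1 exactly.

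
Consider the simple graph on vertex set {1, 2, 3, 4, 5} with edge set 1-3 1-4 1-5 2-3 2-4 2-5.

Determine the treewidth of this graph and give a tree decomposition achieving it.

Every bag has size at most 3, so the width is 3 − 1 = 2 and tw(G) ≤ 2. The edges 1–4–2–3–1 form a cycle, so G is not a tree and its treewidth is at least 2. Hence tw(G) = 2 exactly.

Treewidth 2.
One optimal decomposition is:
Bags: B1 = {1, 2, 4}  B2 = {1, 2, 3}  B3 = {1, 2, 5}
Tree: B1–B2, B2–B3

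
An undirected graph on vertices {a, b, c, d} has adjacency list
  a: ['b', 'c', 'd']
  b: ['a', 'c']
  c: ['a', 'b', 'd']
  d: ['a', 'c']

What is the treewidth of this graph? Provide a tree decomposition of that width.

Treewidth 2.
One such decomposition:
Bags: B1 = {a, c, d}  B2 = {a, b, c}
Tree: B1–B2

Each bag holds 3 vertices, so the decomposition has width 2, which upper-bounds the treewidth. On the other hand G contains the 3-clique {a, c, d}. A clique must lie in a single bag of any decomposition, so no decomposition can have width below 2. Therefore the treewidth is 2.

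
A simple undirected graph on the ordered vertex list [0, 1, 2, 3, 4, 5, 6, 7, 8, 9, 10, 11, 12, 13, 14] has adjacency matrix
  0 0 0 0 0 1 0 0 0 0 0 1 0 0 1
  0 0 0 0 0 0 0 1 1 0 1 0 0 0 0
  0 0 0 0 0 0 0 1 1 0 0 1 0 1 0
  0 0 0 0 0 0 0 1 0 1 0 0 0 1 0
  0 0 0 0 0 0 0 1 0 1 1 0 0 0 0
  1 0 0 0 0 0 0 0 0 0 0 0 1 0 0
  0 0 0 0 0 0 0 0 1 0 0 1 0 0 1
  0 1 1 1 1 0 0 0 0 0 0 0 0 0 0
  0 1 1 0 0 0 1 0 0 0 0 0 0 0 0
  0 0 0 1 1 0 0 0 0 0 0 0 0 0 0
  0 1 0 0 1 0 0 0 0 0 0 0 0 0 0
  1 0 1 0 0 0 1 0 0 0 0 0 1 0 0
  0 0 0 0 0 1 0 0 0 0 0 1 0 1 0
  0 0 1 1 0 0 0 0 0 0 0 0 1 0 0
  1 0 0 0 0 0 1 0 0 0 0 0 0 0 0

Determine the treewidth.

A width-3 tree decomposition is:
Bags: B1 = {3, 4, 9, 10}  B2 = {3, 4, 7, 10}  B3 = {1, 3, 7, 10}  B4 = {1, 3, 7, 13}  B5 = {1, 2, 7, 13}  B6 = {1, 2, 8, 13}  B7 = {2, 8, 12, 13}  B8 = {2, 8, 11, 12}  B9 = {6, 8, 11, 12}  B10 = {5, 6, 11, 12}  B11 = {0, 5, 6, 11}  B12 = {0, 5, 6, 14}
Tree: B1–B2, B2–B3, B3–B4, B4–B5, B5–B6, B6–B7, B7–B8, B8–B9, B9–B10, B10–B11, B11–B12
Every bag has size at most 4, so the width is 4 − 1 = 3 and tw(G) ≤ 3. For the lower bound: the 4 vertex sets {4,9,10}, {3}, {7}, {1,2,8,13} are disjoint, each induces a connected subgraph, and every pair is joined by at least one edge of G. Contracting each set to a single vertex therefore yields K_{4} as a minor, and since treewidth is minor-monotone, tw(G) ≥ tw(K_{4}) = 3. Combining the bounds, tw(G) = 3.

3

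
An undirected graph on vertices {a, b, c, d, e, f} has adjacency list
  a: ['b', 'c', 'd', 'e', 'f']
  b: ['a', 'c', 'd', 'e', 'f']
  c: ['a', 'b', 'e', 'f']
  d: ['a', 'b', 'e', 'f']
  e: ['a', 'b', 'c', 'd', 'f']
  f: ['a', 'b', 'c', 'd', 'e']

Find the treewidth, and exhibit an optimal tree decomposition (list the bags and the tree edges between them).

The largest bag has 5 vertices, giving width 4; this decomposition certifies tw(G) ≤ 4. For the lower bound, the 5 vertices {a, b, d, e, f} are pairwise adjacent, and any tree decomposition puts a clique entirely inside one bag — forcing width ≥ 4. Hence tw(G) = 4 exactly.

Treewidth 4.
Bags: B1 = {a, b, c, e, f}  B2 = {a, b, d, e, f}
Tree: B1–B2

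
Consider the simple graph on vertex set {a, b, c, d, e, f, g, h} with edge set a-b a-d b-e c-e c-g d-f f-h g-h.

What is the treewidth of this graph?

2

A width-2 tree decomposition is:
Bags: B1 = {b, c, e}  B2 = {a, b, c}  B3 = {a, c, d}  B4 = {c, d, f}  B5 = {c, f, h}  B6 = {c, g, h}
Tree: B1–B2, B2–B3, B3–B4, B4–B5, B5–B6
The largest bag has 3 vertices, giving width 2; this decomposition certifies tw(G) ≤ 2. The edges c–e–b–a–d–f–h–g–c form a cycle, so G is not a tree and its treewidth is at least 2. Therefore the treewidth is 2.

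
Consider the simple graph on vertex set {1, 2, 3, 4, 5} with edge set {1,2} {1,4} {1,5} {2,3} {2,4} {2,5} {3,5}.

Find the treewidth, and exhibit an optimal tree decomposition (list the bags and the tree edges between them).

Every bag has size at most 3, so the width is 3 − 1 = 2 and tw(G) ≤ 2. Conversely, {1, 2, 4} is a clique of size 3, and the vertices of any clique must share a bag in every tree decomposition; so some bag has ≥ 3 vertices and tw(G) ≥ 2. Combining the bounds, tw(G) = 2.

Treewidth 2.
One optimal decomposition is:
Bags: B1 = {1, 2, 4}  B2 = {1, 2, 5}  B3 = {2, 3, 5}
Tree: B1–B2, B2–B3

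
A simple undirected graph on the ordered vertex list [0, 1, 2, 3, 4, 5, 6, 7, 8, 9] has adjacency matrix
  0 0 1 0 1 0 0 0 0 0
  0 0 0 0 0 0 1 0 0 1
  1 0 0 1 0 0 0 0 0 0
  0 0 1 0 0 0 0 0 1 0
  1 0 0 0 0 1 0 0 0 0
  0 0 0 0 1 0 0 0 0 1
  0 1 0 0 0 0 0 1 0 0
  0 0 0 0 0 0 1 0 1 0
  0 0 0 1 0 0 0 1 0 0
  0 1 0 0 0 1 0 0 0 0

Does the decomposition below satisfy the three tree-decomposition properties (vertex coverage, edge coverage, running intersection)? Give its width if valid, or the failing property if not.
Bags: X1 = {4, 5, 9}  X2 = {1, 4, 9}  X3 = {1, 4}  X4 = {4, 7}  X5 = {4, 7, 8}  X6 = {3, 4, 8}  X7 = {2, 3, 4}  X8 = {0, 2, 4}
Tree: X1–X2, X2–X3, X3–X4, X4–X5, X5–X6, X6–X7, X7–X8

A tree decomposition must satisfy three properties: every vertex lies in some bag; for every edge, both endpoints lie together in some bag; and for every vertex, the bags containing it form a connected subtree. Here vertex 6 appears in no bag, so the decomposition is invalid.

No — vertex 6 appears in no bag.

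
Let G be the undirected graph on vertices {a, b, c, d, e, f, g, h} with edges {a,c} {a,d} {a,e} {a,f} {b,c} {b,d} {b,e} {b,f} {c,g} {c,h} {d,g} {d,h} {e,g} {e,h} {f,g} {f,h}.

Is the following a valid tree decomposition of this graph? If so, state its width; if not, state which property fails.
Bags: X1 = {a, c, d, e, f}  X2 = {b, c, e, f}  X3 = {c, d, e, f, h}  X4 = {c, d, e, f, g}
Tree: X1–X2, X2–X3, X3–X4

No — edge (d,b) lies in no bag.

A tree decomposition must satisfy three properties: every vertex lies in some bag; for every edge, both endpoints lie together in some bag; and for every vertex, the bags containing it form a connected subtree. Here edge (d,b) lies in no bag, so the decomposition is invalid.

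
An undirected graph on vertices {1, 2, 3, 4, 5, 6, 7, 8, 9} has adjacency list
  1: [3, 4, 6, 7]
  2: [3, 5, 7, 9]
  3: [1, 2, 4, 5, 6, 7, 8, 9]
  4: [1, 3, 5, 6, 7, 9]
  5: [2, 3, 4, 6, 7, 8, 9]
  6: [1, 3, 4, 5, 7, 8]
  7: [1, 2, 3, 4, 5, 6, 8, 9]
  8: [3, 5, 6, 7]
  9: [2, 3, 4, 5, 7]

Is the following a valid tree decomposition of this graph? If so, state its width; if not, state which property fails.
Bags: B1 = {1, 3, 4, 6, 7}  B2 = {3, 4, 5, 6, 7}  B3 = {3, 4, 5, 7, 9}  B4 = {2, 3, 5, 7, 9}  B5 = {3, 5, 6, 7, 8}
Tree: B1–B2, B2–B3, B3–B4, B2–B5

Vertex coverage: the bags together contain {1, 2, 3, 4, 5, 6, 7, 8, 9}, the full vertex set. Edge coverage: each edge of G has both endpoints in at least one bag. Running intersection: for every vertex, the bags containing it form a connected subtree. All three properties hold, so this is a valid tree decomposition of width max|bag| − 1 = 4, and hence tw(G) ≤ 4.

Yes; width 4.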